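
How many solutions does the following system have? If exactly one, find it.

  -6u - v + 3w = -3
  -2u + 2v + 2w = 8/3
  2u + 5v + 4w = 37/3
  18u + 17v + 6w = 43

u = 1, v = 1, w = 4/3

Row-reduce the augmented matrix:
R1 ← R1 / (-6).
R2 ← R2 + 2·R1.
R3 ← R3 − 2·R1.
R4 ← R4 − 18·R1.
R2 ← R2 / (7/3).
R1 ← R1 − 1/6·R2.
R3 ← R3 − 14/3·R2.
R4 ← R4 − 14·R2.
R3 ← R3 / (3).
R1 ← R1 + 4/7·R3.
R2 ← R2 − 3/7·R3.
R4 ← R4 − 9·R3.
R4 reduces to 0 = 0, so the extra equation is consistent.
Reading off the reduced rows gives u = 1, v = 1, w = 4/3.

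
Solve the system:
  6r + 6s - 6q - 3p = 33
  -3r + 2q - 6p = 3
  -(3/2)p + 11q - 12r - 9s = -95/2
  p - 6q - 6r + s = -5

no solution

Row-reduce:
R1 ← R1 / (-3).
R2 ← R2 + 6·R1.
R3 ← R3 + 3/2·R1.
R4 ← R4 − 1·R1.
R2 ← R2 / (14).
R1 ← R1 − 2·R2.
R3 ← R3 − 14·R2.
R4 ← R4 + 8·R2.
Swap R3 and R4.
R3 ← R3 / (-88/7).
R1 ← R1 − 1/7·R3.
R2 ← R2 + 15/14·R3.
Row 4 reduces to 0 = -1, a contradiction. The system is inconsistent.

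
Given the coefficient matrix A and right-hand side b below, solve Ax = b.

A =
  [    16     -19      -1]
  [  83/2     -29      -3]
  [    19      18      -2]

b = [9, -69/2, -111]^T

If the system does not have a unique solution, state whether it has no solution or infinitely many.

no solution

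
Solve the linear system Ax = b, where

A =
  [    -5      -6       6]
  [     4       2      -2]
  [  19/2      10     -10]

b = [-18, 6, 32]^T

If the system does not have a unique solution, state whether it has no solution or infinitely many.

no solution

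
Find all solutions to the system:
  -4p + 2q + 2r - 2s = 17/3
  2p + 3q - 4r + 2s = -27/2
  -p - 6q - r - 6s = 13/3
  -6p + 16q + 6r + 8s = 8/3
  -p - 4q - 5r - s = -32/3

p = 0, q = -1/2, r = 8/3, s = -2/3

Row-reduce the augmented matrix:
R1 ← R1 / (-4).
R2 ← R2 − 2·R1.
R3 ← R3 + 1·R1.
R4 ← R4 + 6·R1.
R5 ← R5 + 1·R1.
R2 ← R2 / (4).
R1 ← R1 + 1/2·R2.
R3 ← R3 + 13/2·R2.
R4 ← R4 − 13·R2.
R5 ← R5 + 9/2·R2.
R3 ← R3 / (-51/8).
R1 ← R1 + 7/8·R3.
R2 ← R2 + 3/4·R3.
R4 ← R4 − 51/4·R3.
R5 ← R5 + 71/8·R3.
Swap R4 and R5.
R4 ← R4 / (307/51).
R1 ← R1 − 59/51·R4.
R2 ← R2 − 12/17·R4.
R3 ← R3 − 31/51·R4.
R5 reduces to 0 = 0, so the extra equation is consistent.
Reading off the reduced rows gives p = 0, q = -1/2, r = 8/3, s = -2/3.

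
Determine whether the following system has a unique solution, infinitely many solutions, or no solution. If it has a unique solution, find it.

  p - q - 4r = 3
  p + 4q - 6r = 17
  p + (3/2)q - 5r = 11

no solution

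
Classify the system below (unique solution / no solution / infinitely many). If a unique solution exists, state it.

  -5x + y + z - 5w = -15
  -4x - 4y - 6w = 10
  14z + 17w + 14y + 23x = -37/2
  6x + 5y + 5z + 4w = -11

Row-reduce:
R1 ← R1 / (-5).
R2 ← R2 + 4·R1.
R3 ← R3 − 23·R1.
R4 ← R4 − 6·R1.
R2 ← R2 / (-24/5).
R1 ← R1 + 1/5·R2.
R3 ← R3 − 93/5·R2.
R4 ← R4 − 31/5·R2.
R3 ← R3 / (31/2).
R1 ← R1 + 1/6·R3.
R2 ← R2 − 1/6·R3.
R4 ← R4 − 31/6·R3.
Row 4 reduces to 0 = 1/6, a contradiction. The system is inconsistent.

no solution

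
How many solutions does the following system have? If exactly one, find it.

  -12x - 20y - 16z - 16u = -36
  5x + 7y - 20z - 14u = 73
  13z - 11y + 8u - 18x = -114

infinitely many solutions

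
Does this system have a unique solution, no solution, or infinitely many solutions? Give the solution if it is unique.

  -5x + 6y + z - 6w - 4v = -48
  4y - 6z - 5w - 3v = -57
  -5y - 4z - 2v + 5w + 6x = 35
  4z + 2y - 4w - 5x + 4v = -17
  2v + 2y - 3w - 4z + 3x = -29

Row-reduce the augmented matrix:
R1 ← R1 / (-5).
R3 ← R3 − 6·R1.
R4 ← R4 + 5·R1.
R5 ← R5 − 3·R1.
R2 ← R2 / (4).
R1 ← R1 + 6/5·R2.
R3 ← R3 − 11/5·R2.
R4 ← R4 + 4·R2.
R5 ← R5 − 28/5·R2.
R3 ← R3 / (1/2).
R1 ← R1 + 2·R3.
R2 ← R2 + 3/2·R3.
R4 ← R4 + 3·R3.
R5 ← R5 − 5·R3.
R4 ← R4 / (3/10).
R1 ← R1 − 19/10·R4.
R2 ← R2 − 2/5·R4.
R3 ← R3 − 11/10·R4.
R5 ← R5 + 51/10·R4.
R5 ← R5 / (-385).
R1 ← R1 − 430/3·R5.
R2 ← R2 − 55/3·R5.
R3 ← R3 − 254/3·R5.
R4 ← R4 + 259/3·R5.
Reading off the reduced rows gives x = 3, y = -5, z = 5, w = 2, v = -1.

x = 3, y = -5, z = 5, w = 2, v = -1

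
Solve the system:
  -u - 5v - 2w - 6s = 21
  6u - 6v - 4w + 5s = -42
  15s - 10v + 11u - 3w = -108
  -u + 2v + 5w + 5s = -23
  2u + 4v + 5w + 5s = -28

no solution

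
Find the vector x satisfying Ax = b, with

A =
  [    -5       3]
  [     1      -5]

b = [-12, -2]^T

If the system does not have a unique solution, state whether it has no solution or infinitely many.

x_1 = 3, x_2 = 1

From equation 2: x_1 = -2 + 5·x_2.
Substitute into equation 1 and solve: x_2 = 1.
Then x_1 = 3.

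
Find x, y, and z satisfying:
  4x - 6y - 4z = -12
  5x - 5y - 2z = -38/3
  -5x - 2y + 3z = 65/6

x = -2, y = 1/3, z = 1/2

Row-reduce the augmented matrix:
R1 ← R1 / (4).
R2 ← R2 − 5·R1.
R3 ← R3 + 5·R1.
R2 ← R2 / (5/2).
R1 ← R1 + 3/2·R2.
R3 ← R3 + 19/2·R2.
R3 ← R3 / (47/5).
R1 ← R1 − 4/5·R3.
R2 ← R2 − 6/5·R3.
Reading off the reduced rows gives x = -2, y = 1/3, z = 1/2.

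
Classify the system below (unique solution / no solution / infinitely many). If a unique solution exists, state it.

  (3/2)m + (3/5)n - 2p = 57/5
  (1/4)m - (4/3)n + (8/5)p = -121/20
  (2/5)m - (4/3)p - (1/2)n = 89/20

m = 3, n = 3/2, p = -3

Row-reduce the augmented matrix:
R1 ← R1 / (3/2).
R2 ← R2 − 1/4·R1.
R3 ← R3 − 2/5·R1.
R2 ← R2 / (-43/30).
R1 ← R1 − 2/5·R2.
R3 ← R3 + 33/50·R2.
R3 ← R3 / (-1817/1075).
R1 ← R1 + 512/645·R3.
R2 ← R2 + 58/43·R3.
Reading off the reduced rows gives m = 3, n = 3/2, p = -3.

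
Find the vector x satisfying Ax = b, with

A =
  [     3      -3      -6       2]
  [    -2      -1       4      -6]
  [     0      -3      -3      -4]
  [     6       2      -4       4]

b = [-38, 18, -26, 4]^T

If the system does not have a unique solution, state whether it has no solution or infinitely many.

x_1 = 4, x_2 = 4, x_3 = 6, x_4 = -1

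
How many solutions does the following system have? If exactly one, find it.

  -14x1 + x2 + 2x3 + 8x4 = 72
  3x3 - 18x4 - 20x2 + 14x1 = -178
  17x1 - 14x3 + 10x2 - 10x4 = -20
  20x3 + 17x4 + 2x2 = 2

x1 = -4, x2 = 4, x3 = -2, x4 = 2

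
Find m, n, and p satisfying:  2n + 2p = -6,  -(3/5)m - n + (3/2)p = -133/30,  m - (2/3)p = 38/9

m = 8/3, n = -2/3, p = -7/3

Row-reduce the augmented matrix:
Swap R1 and R2.
R1 ← R1 / (-3/5).
R3 ← R3 − 1·R1.
R2 ← R2 / (2).
R1 ← R1 − 5/3·R2.
R3 ← R3 + 5/3·R2.
R3 ← R3 / (7/2).
R1 ← R1 + 25/6·R3.
R2 ← R2 − 1·R3.
Reading off the reduced rows gives m = 8/3, n = -2/3, p = -7/3.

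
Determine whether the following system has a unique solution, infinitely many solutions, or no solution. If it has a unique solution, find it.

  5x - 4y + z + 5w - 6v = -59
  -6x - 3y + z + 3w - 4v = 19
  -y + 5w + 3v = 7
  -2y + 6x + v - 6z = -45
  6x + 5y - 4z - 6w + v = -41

Row-reduce the augmented matrix:
R1 ← R1 / (5).
R2 ← R2 + 6·R1.
R4 ← R4 − 6·R1.
R5 ← R5 − 6·R1.
R2 ← R2 / (-39/5).
R1 ← R1 + 4/5·R2.
R3 ← R3 + 1·R2.
R4 ← R4 − 14/5·R2.
R5 ← R5 − 49/5·R2.
R3 ← R3 / (-11/39).
R1 ← R1 + 1/39·R3.
R2 ← R2 + 11/39·R3.
R4 ← R4 + 250/39·R3.
R5 ← R5 + 95/39·R3.
R4 ← R4 / (-992/11).
R1 ← R1 + 3/11·R4.
R2 ← R2 + 5·R4.
R3 ← R3 + 150/11·R4.
R5 ← R5 + 373/11·R4.
R5 ← R5 / (-7783/992).
R1 ← R1 + 161/992·R5.
R2 ← R2 − 2339/992·R5.
R3 ← R3 + 553/496·R5.
R4 ← R4 − 1063/992·R5.
Reading off the reduced rows gives x = -6, y = -2, z = 3, w = -2, v = 5.

x = -6, y = -2, z = 3, w = -2, v = 5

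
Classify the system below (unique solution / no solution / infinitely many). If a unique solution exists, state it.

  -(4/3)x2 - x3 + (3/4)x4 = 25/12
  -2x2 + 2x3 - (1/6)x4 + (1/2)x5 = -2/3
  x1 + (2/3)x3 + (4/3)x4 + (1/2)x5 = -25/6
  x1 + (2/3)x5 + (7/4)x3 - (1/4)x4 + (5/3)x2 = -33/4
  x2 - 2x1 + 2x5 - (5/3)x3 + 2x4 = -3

Row-reduce the augmented matrix:
Swap R1 and R3.
R4 ← R4 − 1·R1.
R5 ← R5 + 2·R1.
R2 ← R2 / (-2).
R3 ← R3 + 4/3·R2.
R4 ← R4 − 5/3·R2.
R5 ← R5 − 1·R2.
R3 ← R3 / (-7/3).
R1 ← R1 − 2/3·R3.
R2 ← R2 + 1·R3.
R4 ← R4 − 11/4·R3.
R5 ← R5 − 2/3·R3.
R4 ← R4 / (-713/1008).
R1 ← R1 − 199/126·R4.
R2 ← R2 + 2/7·R4.
R3 ← R3 + 31/84·R4.
R5 ← R5 − 1217/252·R4.
R5 ← R5 / (38119/8556).
R1 ← R1 − 3551/4278·R5.
R2 ← R2 + 525/2852·R5.
R3 ← R3 − 1/23·R5.
R4 ← R4 + 192/713·R5.
Reading off the reduced rows gives x1 = -3, x2 = -1, x3 = 0, x4 = 1, x5 = -5.

x1 = -3, x2 = -1, x3 = 0, x4 = 1, x5 = -5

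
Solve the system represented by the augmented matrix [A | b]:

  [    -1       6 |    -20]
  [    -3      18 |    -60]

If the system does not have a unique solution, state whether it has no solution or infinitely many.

infinitely many solutions

Row-reduce:
R1 ← R1 / (-1).
R2 ← R2 + 3·R1.
Rank is 1 with 2 unknowns, leaving x_2 free.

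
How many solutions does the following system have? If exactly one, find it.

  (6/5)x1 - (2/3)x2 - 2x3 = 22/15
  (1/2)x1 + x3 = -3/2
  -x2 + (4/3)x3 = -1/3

x1 = -1, x2 = -1, x3 = -1

Row-reduce the augmented matrix:
R1 ← R1 / (6/5).
R2 ← R2 − 1/2·R1.
R2 ← R2 / (5/18).
R1 ← R1 + 5/9·R2.
R3 ← R3 + 1·R2.
R3 ← R3 / (119/15).
R1 ← R1 − 2·R3.
R2 ← R2 − 33/5·R3.
Reading off the reduced rows gives x1 = -1, x2 = -1, x3 = -1.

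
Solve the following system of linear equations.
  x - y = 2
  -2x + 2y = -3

Row-reduce:
R2 ← R2 + 2·R1.
Row 2 reduces to 0 = 1, a contradiction. The system is inconsistent.

no solution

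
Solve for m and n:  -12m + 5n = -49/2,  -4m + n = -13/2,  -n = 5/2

m = 1, n = -5/2

Row-reduce the augmented matrix:
R1 ← R1 / (-12).
R2 ← R2 + 4·R1.
R2 ← R2 / (-2/3).
R1 ← R1 + 5/12·R2.
R3 ← R3 + 1·R2.
R3 reduces to 0 = 0, so the extra equation is consistent.
Reading off the reduced rows gives m = 1, n = -5/2.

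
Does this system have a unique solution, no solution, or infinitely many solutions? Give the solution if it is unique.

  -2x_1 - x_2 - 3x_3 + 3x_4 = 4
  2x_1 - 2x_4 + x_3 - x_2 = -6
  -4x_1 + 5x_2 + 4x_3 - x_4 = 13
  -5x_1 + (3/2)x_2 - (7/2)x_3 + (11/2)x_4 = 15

Row-reduce:
R1 ← R1 / (-2).
R2 ← R2 − 2·R1.
R3 ← R3 + 4·R1.
R4 ← R4 + 5·R1.
R2 ← R2 / (-2).
R1 ← R1 − 1/2·R2.
R3 ← R3 − 7·R2.
R4 ← R4 − 4·R2.
R3 ← R3 / (3).
R1 ← R1 − 1·R3.
R2 ← R2 − 1·R3.
Row 4 reduces to 0 = 1, a contradiction. The system is inconsistent.

no solution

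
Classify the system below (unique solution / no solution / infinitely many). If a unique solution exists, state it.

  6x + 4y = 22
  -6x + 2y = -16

Row-reduce the augmented matrix:
R1 ← R1 / (6).
R2 ← R2 + 6·R1.
R2 ← R2 / (6).
R1 ← R1 − 2/3·R2.
Reading off the reduced rows gives x = 3, y = 1.

x = 3, y = 1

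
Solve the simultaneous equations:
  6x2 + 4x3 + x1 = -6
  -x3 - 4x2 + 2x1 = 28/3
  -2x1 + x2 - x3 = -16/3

x1 = 2, x2 = -4/3, x3 = 0

Row-reduce the augmented matrix:
R2 ← R2 − 2·R1.
R3 ← R3 + 2·R1.
R2 ← R2 / (-16).
R1 ← R1 − 6·R2.
R3 ← R3 − 13·R2.
R3 ← R3 / (-5/16).
R1 ← R1 − 5/8·R3.
R2 ← R2 − 9/16·R3.
Reading off the reduced rows gives x1 = 2, x2 = -4/3, x3 = 0.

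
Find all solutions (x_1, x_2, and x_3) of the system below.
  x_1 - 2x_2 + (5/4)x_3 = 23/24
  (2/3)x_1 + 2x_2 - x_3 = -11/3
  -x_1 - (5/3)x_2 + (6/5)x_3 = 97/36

x_1 = -5/4, x_2 = -8/3, x_3 = -5/2

Row-reduce the augmented matrix:
R2 ← R2 − 2/3·R1.
R3 ← R3 + 1·R1.
R2 ← R2 / (10/3).
R1 ← R1 + 2·R2.
R3 ← R3 + 11/3·R2.
R3 ← R3 / (13/30).
R1 ← R1 − 3/20·R3.
R2 ← R2 + 11/20·R3.
Reading off the reduced rows gives x_1 = -5/4, x_2 = -8/3, x_3 = -5/2.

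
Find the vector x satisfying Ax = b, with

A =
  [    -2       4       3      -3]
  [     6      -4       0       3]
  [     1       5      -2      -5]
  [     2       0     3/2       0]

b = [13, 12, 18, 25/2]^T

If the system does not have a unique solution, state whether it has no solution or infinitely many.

Row-reduce:
R1 ← R1 / (-2).
R2 ← R2 − 6·R1.
R3 ← R3 − 1·R1.
R4 ← R4 − 2·R1.
R2 ← R2 / (8).
R1 ← R1 + 2·R2.
R3 ← R3 − 7·R2.
R4 ← R4 − 4·R2.
R3 ← R3 / (-67/8).
R1 ← R1 − 3/4·R3.
R2 ← R2 − 9/8·R3.
Rank is 3 with 4 unknowns, leaving x_4 free.

infinitely many solutions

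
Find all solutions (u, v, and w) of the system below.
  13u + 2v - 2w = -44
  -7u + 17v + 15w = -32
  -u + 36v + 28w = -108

infinitely many solutions

Row-reduce:
R1 ← R1 / (13).
R2 ← R2 + 7·R1.
R3 ← R3 + 1·R1.
R2 ← R2 / (235/13).
R1 ← R1 − 2/13·R2.
R3 ← R3 − 470/13·R2.
Rank is 2 with 3 unknowns, leaving w free.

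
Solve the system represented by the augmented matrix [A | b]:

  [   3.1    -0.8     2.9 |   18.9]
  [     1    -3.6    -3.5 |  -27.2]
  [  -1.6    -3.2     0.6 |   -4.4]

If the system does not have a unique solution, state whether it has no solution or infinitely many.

Row-reduce the augmented matrix:
R1 ← R1 / (31/10).
R2 ← R2 − 1·R1.
R3 ← R3 + 8/5·R1.
R2 ← R2 / (-518/155).
R1 ← R1 + 8/31·R2.
R3 ← R3 + 112/31·R2.
R3 ← R3 / (255/37).
R1 ← R1 − 331/259·R3.
R2 ← R2 − 1375/1036·R3.
Reading off the reduced rows gives x_1 = 1, x_2 = 2, x_3 = 6.

x_1 = 1, x_2 = 2, x_3 = 6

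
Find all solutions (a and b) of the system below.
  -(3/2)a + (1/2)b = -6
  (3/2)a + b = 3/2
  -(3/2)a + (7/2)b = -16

no solution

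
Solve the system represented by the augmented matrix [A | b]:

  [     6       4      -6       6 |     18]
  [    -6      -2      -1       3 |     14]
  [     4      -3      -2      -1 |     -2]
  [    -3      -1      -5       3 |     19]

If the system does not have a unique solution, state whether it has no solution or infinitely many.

Row-reduce the augmented matrix:
R1 ← R1 / (6).
R2 ← R2 + 6·R1.
R3 ← R3 − 4·R1.
R4 ← R4 + 3·R1.
R2 ← R2 / (2).
R1 ← R1 − 2/3·R2.
R3 ← R3 + 17/3·R2.
R4 ← R4 − 1·R2.
R3 ← R3 / (-107/6).
R1 ← R1 − 4/3·R3.
R2 ← R2 + 7/2·R3.
R4 ← R4 + 9/2·R3.
R4 ← R4 / (-393/107).
R1 ← R1 + 50/107·R4.
R2 ← R2 − 51/107·R4.
R3 ← R3 + 123/107·R4.
Reading off the reduced rows gives x_1 = -1, x_2 = 0, x_3 = -2, x_4 = 2.

x_1 = -1, x_2 = 0, x_3 = -2, x_4 = 2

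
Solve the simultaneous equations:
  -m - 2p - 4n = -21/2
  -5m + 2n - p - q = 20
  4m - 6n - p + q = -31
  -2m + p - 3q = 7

no solution

Row-reduce:
R1 ← R1 / (-1).
R2 ← R2 + 5·R1.
R3 ← R3 − 4·R1.
R4 ← R4 + 2·R1.
R2 ← R2 / (22).
R1 ← R1 − 4·R2.
R3 ← R3 + 22·R2.
R4 ← R4 − 8·R2.
Swap R3 and R4.
R3 ← R3 / (19/11).
R1 ← R1 − 4/11·R3.
R2 ← R2 − 9/22·R3.
Row 4 reduces to 0 = -1/2, a contradiction. The system is inconsistent.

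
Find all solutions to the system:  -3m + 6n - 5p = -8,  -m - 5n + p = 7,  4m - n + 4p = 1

infinitely many solutions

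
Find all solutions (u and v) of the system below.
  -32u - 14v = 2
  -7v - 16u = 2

Row-reduce:
R1 ← R1 / (-32).
R2 ← R2 + 16·R1.
Row 2 reduces to 0 = 1, a contradiction. The system is inconsistent.

no solution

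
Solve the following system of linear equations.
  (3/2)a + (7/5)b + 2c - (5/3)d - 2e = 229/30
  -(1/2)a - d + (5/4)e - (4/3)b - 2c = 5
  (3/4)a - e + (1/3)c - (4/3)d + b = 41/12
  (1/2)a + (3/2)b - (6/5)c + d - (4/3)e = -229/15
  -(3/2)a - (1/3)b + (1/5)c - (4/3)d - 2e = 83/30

Row-reduce the augmented matrix:
R1 ← R1 / (3/2).
R2 ← R2 + 1/2·R1.
R3 ← R3 − 3/4·R1.
R4 ← R4 − 1/2·R1.
R5 ← R5 + 3/2·R1.
R2 ← R2 / (-13/15).
R1 ← R1 − 14/15·R2.
R3 ← R3 − 3/10·R2.
R4 ← R4 − 31/30·R2.
R5 ← R5 − 16/15·R2.
R3 ← R3 / (-44/39).
R1 ← R1 + 4/39·R3.
R2 ← R2 − 20/13·R3.
R4 ← R4 + 674/195·R3.
R5 ← R5 − 109/195·R3.
R4 ← R4 / (5707/1980).
R1 ← R1 + 533/198·R4.
R2 ← R2 − 25/66·R4.
R3 ← R3 − 81/88·R4.
R5 ← R5 + 21499/3960·R4.
R5 ← R5 / (-1175975/273936).
R1 ← R1 + 6713/5268·R5.
R2 ← R2 + 3655/11414·R5.
R3 ← R3 − 855/91312·R5.
R4 ← R4 + 4671/22828·R5.
Reading off the reduced rows gives a = 1, b = -3, c = 3, d = -5, e = 2.

a = 1, b = -3, c = 3, d = -5, e = 2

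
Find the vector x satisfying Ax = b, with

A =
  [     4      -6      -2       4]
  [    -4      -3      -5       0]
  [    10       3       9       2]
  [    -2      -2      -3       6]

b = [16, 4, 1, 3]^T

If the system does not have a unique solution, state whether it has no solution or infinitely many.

Row-reduce:
R1 ← R1 / (4).
R2 ← R2 + 4·R1.
R3 ← R3 − 10·R1.
R4 ← R4 + 2·R1.
R2 ← R2 / (-9).
R1 ← R1 + 3/2·R2.
R3 ← R3 − 18·R2.
R4 ← R4 + 5·R2.
Swap R3 and R4.
R3 ← R3 / (-1/9).
R1 ← R1 − 2/3·R3.
R2 ← R2 − 7/9·R3.
Row 4 reduces to 0 = 1, a contradiction. The system is inconsistent.

no solution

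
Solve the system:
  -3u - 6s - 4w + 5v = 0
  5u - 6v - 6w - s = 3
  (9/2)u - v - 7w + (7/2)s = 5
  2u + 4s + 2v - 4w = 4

Row-reduce:
R1 ← R1 / (-3).
R2 ← R2 − 5·R1.
R3 ← R3 − 9/2·R1.
R4 ← R4 − 2·R1.
R2 ← R2 / (7/3).
R1 ← R1 + 5/3·R2.
R3 ← R3 − 13/2·R2.
R4 ← R4 − 16/3·R2.
R3 ← R3 / (156/7).
R1 ← R1 + 54/7·R3.
R2 ← R2 + 38/7·R3.
R4 ← R4 − 156/7·R3.
Row 4 reduces to 0 = 1/2, a contradiction. The system is inconsistent.

no solution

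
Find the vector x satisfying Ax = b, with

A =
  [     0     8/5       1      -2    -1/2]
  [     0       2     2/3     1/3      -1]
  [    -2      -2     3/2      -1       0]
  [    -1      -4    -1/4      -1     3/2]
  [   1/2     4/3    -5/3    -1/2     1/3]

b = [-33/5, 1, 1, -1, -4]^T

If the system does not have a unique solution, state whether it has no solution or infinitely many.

Row-reduce:
Swap R1 and R3.
R1 ← R1 / (-2).
R4 ← R4 + 1·R1.
R5 ← R5 − 1/2·R1.
R2 ← R2 / (2).
R1 ← R1 − 1·R2.
R3 ← R3 − 8/5·R2.
R4 ← R4 + 3·R2.
R5 ← R5 − 5/6·R2.
R3 ← R3 / (7/15).
R1 ← R1 + 13/12·R3.
R2 ← R2 − 1/3·R3.
R5 ← R5 + 113/72·R3.
Swap R4 and R5.
R4 ← R4 / (-715/84).
R1 ← R1 + 69/14·R4.
R2 ← R2 − 25/14·R4.
R3 ← R3 + 34/7·R4.
Rank is 4 with 5 unknowns, leaving x_5 free.

infinitely many solutions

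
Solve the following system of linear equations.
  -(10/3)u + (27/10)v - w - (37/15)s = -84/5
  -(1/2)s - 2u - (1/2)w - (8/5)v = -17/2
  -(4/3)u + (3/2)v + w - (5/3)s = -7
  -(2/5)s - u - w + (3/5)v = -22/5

no solution

Row-reduce:
R1 ← R1 / (-10/3).
R2 ← R2 + 2·R1.
R3 ← R3 + 4/3·R1.
R4 ← R4 + 1·R1.
R2 ← R2 / (-161/50).
R1 ← R1 + 81/100·R2.
R3 ← R3 − 21/50·R2.
R4 ← R4 + 21/100·R2.
R3 ← R3 / (65/46).
R1 ← R1 − 177/644·R3.
R2 ← R2 + 5/161·R3.
R4 ← R4 + 65/92·R3.
Row 4 reduces to 0 = 1/2, a contradiction. The system is inconsistent.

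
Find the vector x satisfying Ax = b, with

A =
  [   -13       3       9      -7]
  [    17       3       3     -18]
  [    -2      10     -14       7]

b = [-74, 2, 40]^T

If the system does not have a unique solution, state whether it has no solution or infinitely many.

Row-reduce:
R1 ← R1 / (-13).
R2 ← R2 − 17·R1.
R3 ← R3 + 2·R1.
R2 ← R2 / (90/13).
R1 ← R1 + 3/13·R2.
R3 ← R3 − 124/13·R2.
R3 ← R3 / (-536/15).
R1 ← R1 + 1/5·R3.
R2 ← R2 − 32/15·R3.
Rank is 3 with 4 unknowns, leaving x_4 free.

infinitely many solutions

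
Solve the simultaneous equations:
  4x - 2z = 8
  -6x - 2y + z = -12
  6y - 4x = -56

x = 5, y = -6, z = 6

Row-reduce the augmented matrix:
R1 ← R1 / (4).
R2 ← R2 + 6·R1.
R3 ← R3 + 4·R1.
R2 ← R2 / (-2).
R3 ← R3 − 6·R2.
R3 ← R3 / (-8).
R1 ← R1 + 1/2·R3.
R2 ← R2 − 1·R3.
Reading off the reduced rows gives x = 5, y = -6, z = 6.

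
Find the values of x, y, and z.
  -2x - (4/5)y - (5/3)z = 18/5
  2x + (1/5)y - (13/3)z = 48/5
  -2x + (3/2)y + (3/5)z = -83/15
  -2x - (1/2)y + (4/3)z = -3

x = 2/3, y = -2, z = -2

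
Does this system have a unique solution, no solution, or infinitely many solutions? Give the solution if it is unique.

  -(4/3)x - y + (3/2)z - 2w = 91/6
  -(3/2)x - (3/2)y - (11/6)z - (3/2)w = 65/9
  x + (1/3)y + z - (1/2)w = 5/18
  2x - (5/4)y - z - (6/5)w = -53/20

Row-reduce the augmented matrix:
R1 ← R1 / (-4/3).
R2 ← R2 + 3/2·R1.
R3 ← R3 − 1·R1.
R4 ← R4 − 2·R1.
R2 ← R2 / (-3/8).
R1 ← R1 − 3/4·R2.
R3 ← R3 + 5/12·R2.
R4 ← R4 + 11/4·R2.
R3 ← R3 / (163/27).
R1 ← R1 + 49/6·R3.
R2 ← R2 − 169/18·R3.
R4 ← R4 − 1949/72·R3.
R4 ← R4 / (39177/13040).
R1 ← R1 + 543/652·R4.
R2 ← R2 − 1569/652·R4.
R3 ← R3 + 153/326·R4.
Reading off the reduced rows gives x = -3, y = -5/3, z = 7/3, w = -3.

x = -3, y = -5/3, z = 7/3, w = -3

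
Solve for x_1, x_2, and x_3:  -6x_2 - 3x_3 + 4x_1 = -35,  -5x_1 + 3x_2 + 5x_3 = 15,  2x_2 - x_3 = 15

x_1 = -5, x_2 = 5, x_3 = -5

Row-reduce the augmented matrix:
R1 ← R1 / (4).
R2 ← R2 + 5·R1.
R2 ← R2 / (-9/2).
R1 ← R1 + 3/2·R2.
R3 ← R3 − 2·R2.
R3 ← R3 / (-4/9).
R1 ← R1 + 7/6·R3.
R2 ← R2 + 5/18·R3.
Reading off the reduced rows gives x_1 = -5, x_2 = 5, x_3 = -5.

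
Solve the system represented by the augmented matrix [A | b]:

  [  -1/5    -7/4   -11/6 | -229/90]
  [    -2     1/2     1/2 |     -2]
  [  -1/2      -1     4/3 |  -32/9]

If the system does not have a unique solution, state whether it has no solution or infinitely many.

x_1 = 4/3, x_2 = 2, x_3 = -2/3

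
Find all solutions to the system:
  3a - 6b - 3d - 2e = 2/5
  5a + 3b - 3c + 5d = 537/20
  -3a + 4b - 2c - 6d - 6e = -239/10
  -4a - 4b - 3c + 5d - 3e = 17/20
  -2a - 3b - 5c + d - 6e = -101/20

a = 3, b = 1/5, c = 5/4, d = 3, e = -4/5

Row-reduce the augmented matrix:
R1 ← R1 / (3).
R2 ← R2 − 5·R1.
R3 ← R3 + 3·R1.
R4 ← R4 + 4·R1.
R5 ← R5 + 2·R1.
R2 ← R2 / (13).
R1 ← R1 + 2·R2.
R3 ← R3 + 2·R2.
R4 ← R4 + 12·R2.
R5 ← R5 + 7·R2.
R3 ← R3 / (-32/13).
R1 ← R1 + 6/13·R3.
R2 ← R2 + 3/13·R3.
R4 ← R4 + 75/13·R3.
R5 ← R5 + 86/13·R3.
R4 ← R4 / (887/32).
R1 ← R1 − 31/16·R4.
R2 ← R2 − 47/32·R4.
R3 ← R3 − 97/32·R4.
R5 ← R5 − 391/16·R4.
R5 ← R5 / (1238/887).
R1 ← R1 − 544/2661·R5.
R2 ← R2 − 147/887·R5.
R3 ← R3 − 1247/887·R5.
R4 ← R4 − 1436/2661·R5.
Reading off the reduced rows gives a = 3, b = 1/5, c = 5/4, d = 3, e = -4/5.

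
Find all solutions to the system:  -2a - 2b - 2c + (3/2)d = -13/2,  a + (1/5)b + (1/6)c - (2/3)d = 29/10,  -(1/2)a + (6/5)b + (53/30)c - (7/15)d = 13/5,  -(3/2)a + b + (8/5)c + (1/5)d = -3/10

Row-reduce:
R1 ← R1 / (-2).
R2 ← R2 − 1·R1.
R3 ← R3 + 1/2·R1.
R4 ← R4 + 3/2·R1.
R2 ← R2 / (-4/5).
R1 ← R1 − 1·R2.
R3 ← R3 − 17/10·R2.
R4 ← R4 − 5/2·R2.
R3 ← R3 / (119/240).
R1 ← R1 + 1/24·R3.
R2 ← R2 − 25/24·R3.
R4 ← R4 − 119/240·R3.
Rank is 3 with 4 unknowns, leaving d free.

infinitely many solutions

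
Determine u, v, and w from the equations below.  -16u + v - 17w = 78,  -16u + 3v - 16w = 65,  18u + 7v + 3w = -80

u = -2, v = -5, w = -3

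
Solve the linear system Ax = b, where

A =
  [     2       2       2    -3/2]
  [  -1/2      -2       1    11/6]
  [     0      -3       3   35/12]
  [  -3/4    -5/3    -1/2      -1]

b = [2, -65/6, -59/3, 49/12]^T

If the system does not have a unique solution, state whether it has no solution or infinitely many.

Row-reduce:
R1 ← R1 / (2).
R2 ← R2 + 1/2·R1.
R4 ← R4 + 3/4·R1.
R2 ← R2 / (-3/2).
R1 ← R1 − 1·R2.
R3 ← R3 + 3·R2.
R4 ← R4 + 11/12·R2.
Swap R3 and R4.
R3 ← R3 / (-2/3).
R1 ← R1 − 2·R3.
R2 ← R2 + 1·R3.
Row 4 reduces to 0 = 1, a contradiction. The system is inconsistent.

no solution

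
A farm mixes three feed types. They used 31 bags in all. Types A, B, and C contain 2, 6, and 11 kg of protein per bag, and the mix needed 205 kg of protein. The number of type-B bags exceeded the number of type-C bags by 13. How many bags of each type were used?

type-A bags: 4, type-B bags: 20, type-C bags: 7

Let a = type-A bags, b = type-B bags, c = type-C bags.
  a + b + c = 31
  2a + 6b + 11c = 205
  b - c = 13
Row-reduce the augmented matrix:
R2 ← R2 − 2·R1.
R2 ← R2 / (4).
R1 ← R1 − 1·R2.
R3 ← R3 − 1·R2.
R3 ← R3 / (-13/4).
R1 ← R1 + 5/4·R3.
R2 ← R2 − 9/4·R3.
Reading off the reduced rows gives a = 4, b = 20, c = 7.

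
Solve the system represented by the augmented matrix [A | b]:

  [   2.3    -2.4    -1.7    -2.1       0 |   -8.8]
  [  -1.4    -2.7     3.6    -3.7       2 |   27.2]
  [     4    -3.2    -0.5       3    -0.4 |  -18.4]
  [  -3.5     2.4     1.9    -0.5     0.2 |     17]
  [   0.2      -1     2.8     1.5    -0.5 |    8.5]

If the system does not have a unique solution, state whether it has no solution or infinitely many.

x_1 = 1, x_2 = 3, x_3 = 6, x_4 = -3, x_5 = 2

Row-reduce the augmented matrix:
R1 ← R1 / (23/10).
R2 ← R2 + 7/5·R1.
R3 ← R3 − 4·R1.
R4 ← R4 + 7/2·R1.
R5 ← R5 − 1/5·R1.
R2 ← R2 / (-957/230).
R1 ← R1 + 24/23·R2.
R3 ← R3 − 112/115·R2.
R4 ← R4 + 144/115·R2.
R5 ← R5 + 91/115·R2.
R3 ← R3 / (5851/1914).
R1 ← R1 + 441/319·R3.
R2 ← R2 + 590/957·R3.
R4 ← R4 + 2327/1595·R3.
R5 ← R5 − 11771/4785·R3.
R4 ← R4 / (12321/29255).
R1 ← R1 − 16481/5851·R4.
R2 ← R2 − 13475/5851·R4.
R3 ← R3 − 10502/5851·R4.
R5 ← R5 + 104503/58510·R4.
R5 ← R5 / (-770557/308025).
R1 ← R1 − 123187/61605·R5.
R2 ← R2 − 19133/12321·R5.
R3 ← R3 − 19670/12321·R5.
R4 ← R4 + 54029/61605·R5.
Reading off the reduced rows gives x_1 = 1, x_2 = 3, x_3 = 6, x_4 = -3, x_5 = 2.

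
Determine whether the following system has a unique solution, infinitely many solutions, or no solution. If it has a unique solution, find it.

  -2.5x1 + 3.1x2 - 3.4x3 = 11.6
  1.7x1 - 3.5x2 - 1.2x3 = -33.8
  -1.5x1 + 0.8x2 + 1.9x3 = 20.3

x1 = -4, x2 = 6, x3 = 5

Row-reduce the augmented matrix:
R1 ← R1 / (-5/2).
R2 ← R2 − 17/10·R1.
R3 ← R3 + 3/2·R1.
R2 ← R2 / (-174/125).
R1 ← R1 + 31/25·R2.
R3 ← R3 + 53/50·R2.
R3 ← R3 / (11509/1740).
R1 ← R1 − 781/174·R3.
R2 ← R2 − 439/174·R3.
Reading off the reduced rows gives x1 = -4, x2 = 6, x3 = 5.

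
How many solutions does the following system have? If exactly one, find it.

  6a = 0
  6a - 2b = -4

Row-reduce the augmented matrix:
R1 ← R1 / (6).
R2 ← R2 − 6·R1.
R2 ← R2 / (-2).
Reading off the reduced rows gives a = 0, b = 2.

a = 0, b = 2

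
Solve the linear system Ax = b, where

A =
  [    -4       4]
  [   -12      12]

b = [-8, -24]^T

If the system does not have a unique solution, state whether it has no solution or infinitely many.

infinitely many solutions

Row-reduce:
R1 ← R1 / (-4).
R2 ← R2 + 12·R1.
Rank is 1 with 2 unknowns, leaving x_2 free.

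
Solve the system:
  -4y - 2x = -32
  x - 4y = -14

Row-reduce the augmented matrix:
R1 ← R1 / (-2).
R2 ← R2 − 1·R1.
R2 ← R2 / (-6).
R1 ← R1 − 2·R2.
Reading off the reduced rows gives x = 6, y = 5.

x = 6, y = 5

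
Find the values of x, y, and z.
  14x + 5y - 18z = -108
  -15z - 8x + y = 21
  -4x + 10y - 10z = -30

Row-reduce the augmented matrix:
R1 ← R1 / (14).
R2 ← R2 + 8·R1.
R3 ← R3 + 4·R1.
R2 ← R2 / (27/7).
R1 ← R1 − 5/14·R2.
R3 ← R3 − 80/7·R2.
R3 ← R3 / (538/9).
R1 ← R1 − 19/18·R3.
R2 ← R2 + 59/9·R3.
Reading off the reduced rows gives x = -5, y = -4, z = 1.

x = -5, y = -4, z = 1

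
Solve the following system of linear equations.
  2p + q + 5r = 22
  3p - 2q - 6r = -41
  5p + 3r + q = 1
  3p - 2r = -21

Row-reduce the augmented matrix:
R1 ← R1 / (2).
R2 ← R2 − 3·R1.
R3 ← R3 − 5·R1.
R4 ← R4 − 3·R1.
R2 ← R2 / (-7/2).
R1 ← R1 − 1/2·R2.
R3 ← R3 + 3/2·R2.
R4 ← R4 + 3/2·R2.
R3 ← R3 / (-26/7).
R1 ← R1 − 4/7·R3.
R2 ← R2 − 27/7·R3.
R4 ← R4 + 26/7·R3.
R4 reduces to 0 = 0, so the extra equation is consistent.
Reading off the reduced rows gives p = -3, q = -2, r = 6.

p = -3, q = -2, r = 6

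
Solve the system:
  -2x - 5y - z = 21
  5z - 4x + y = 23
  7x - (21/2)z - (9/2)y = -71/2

infinitely many solutions

Row-reduce:
R1 ← R1 / (-2).
R2 ← R2 + 4·R1.
R3 ← R3 − 7·R1.
R2 ← R2 / (11).
R1 ← R1 − 5/2·R2.
R3 ← R3 + 22·R2.
Rank is 2 with 3 unknowns, leaving z free.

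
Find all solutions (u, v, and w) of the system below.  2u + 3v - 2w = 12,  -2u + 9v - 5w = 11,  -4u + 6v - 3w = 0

no solution

Row-reduce:
R1 ← R1 / (2).
R2 ← R2 + 2·R1.
R3 ← R3 + 4·R1.
R2 ← R2 / (12).
R1 ← R1 − 3/2·R2.
R3 ← R3 − 12·R2.
Row 3 reduces to 0 = 1, a contradiction. The system is inconsistent.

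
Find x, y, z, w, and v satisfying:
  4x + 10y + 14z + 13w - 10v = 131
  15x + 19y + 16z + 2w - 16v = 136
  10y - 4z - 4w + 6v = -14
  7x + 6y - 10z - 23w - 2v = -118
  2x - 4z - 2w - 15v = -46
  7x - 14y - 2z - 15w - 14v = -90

x = 5, y = 1, z = 4, w = 5, v = 2

Row-reduce the augmented matrix:
R1 ← R1 / (4).
R2 ← R2 − 15·R1.
R4 ← R4 − 7·R1.
R5 ← R5 − 2·R1.
R6 ← R6 − 7·R1.
R2 ← R2 / (-37/2).
R1 ← R1 − 5/2·R2.
R3 ← R3 − 10·R2.
R4 ← R4 + 23/2·R2.
R5 ← R5 + 5·R2.
R6 ← R6 + 63/2·R2.
R3 ← R3 / (-878/37).
R1 ← R1 + 53/37·R3.
R2 ← R2 − 73/37·R3.
R4 ← R4 + 437/37·R3.
R5 ← R5 + 42/37·R3.
R6 ← R6 − 1319/37·R3.
R4 ← R4 / (-931/439).
R1 ← R1 + 571/439·R4.
R2 ← R2 − 41/439·R4.
R3 ← R3 − 1083/878·R4.
R5 ← R5 − 2430/439·R4.
R6 ← R6 + 931/439·R4.
R5 ← R5 / (-31629/931).
R1 ← R1 − 3176/931·R5.
R2 ← R2 − 10/931·R5.
R3 ← R3 + 451/98·R5.
R4 ← R4 − 2913/931·R5.
R6 reduces to 0 = 0, so the extra equation is consistent.
Reading off the reduced rows gives x = 5, y = 1, z = 4, w = 5, v = 2.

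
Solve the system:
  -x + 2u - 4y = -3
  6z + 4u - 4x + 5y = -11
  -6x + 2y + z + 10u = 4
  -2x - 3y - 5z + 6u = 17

Row-reduce:
R1 ← R1 / (-1).
R2 ← R2 + 4·R1.
R3 ← R3 + 6·R1.
R4 ← R4 + 2·R1.
R2 ← R2 / (21).
R1 ← R1 − 4·R2.
R3 ← R3 − 26·R2.
R4 ← R4 − 5·R2.
R3 ← R3 / (-45/7).
R1 ← R1 + 8/7·R3.
R2 ← R2 − 2/7·R3.
R4 ← R4 + 45/7·R3.
Row 4 reduces to 0 = 2, a contradiction. The system is inconsistent.

no solution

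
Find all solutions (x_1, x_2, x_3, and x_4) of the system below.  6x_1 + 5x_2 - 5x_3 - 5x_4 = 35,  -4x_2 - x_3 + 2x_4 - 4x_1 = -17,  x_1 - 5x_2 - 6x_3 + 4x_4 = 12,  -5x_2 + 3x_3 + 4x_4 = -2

x_1 = 5, x_2 = -1, x_3 = -1, x_4 = -1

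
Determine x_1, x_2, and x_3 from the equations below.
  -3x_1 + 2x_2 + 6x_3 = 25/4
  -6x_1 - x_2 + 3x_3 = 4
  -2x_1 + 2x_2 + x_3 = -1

Row-reduce the augmented matrix:
R1 ← R1 / (-3).
R2 ← R2 + 6·R1.
R3 ← R3 + 2·R1.
R2 ← R2 / (-5).
R1 ← R1 + 2/3·R2.
R3 ← R3 − 2/3·R2.
R3 ← R3 / (-21/5).
R1 ← R1 + 4/5·R3.
R2 ← R2 − 9/5·R3.
Reading off the reduced rows gives x_1 = 1/4, x_2 = -1, x_3 = 3/2.

x_1 = 1/4, x_2 = -1, x_3 = 3/2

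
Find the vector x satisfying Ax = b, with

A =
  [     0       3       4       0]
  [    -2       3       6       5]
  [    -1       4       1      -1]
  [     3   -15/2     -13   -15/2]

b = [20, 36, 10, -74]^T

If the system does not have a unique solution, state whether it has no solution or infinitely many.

infinitely many solutions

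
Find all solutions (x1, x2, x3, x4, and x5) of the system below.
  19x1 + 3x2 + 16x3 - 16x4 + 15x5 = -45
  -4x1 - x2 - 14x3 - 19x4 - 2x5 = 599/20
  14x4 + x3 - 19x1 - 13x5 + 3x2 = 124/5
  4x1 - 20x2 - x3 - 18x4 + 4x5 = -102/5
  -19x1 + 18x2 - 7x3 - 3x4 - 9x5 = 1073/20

Row-reduce the augmented matrix:
R1 ← R1 / (19).
R2 ← R2 + 4·R1.
R3 ← R3 + 19·R1.
R4 ← R4 − 4·R1.
R5 ← R5 + 19·R1.
R2 ← R2 / (-7/19).
R1 ← R1 − 3/19·R2.
R3 ← R3 − 6·R2.
R4 ← R4 + 392/19·R2.
R5 ← R5 − 21·R2.
R3 ← R3 / (-1093/7).
R1 ← R1 + 26/7·R3.
R2 ← R2 − 202/7·R3.
R4 ← R4 − 591·R3.
R5 ← R5 + 597·R3.
R4 ← R4 / (-162190/1093).
R1 ← R1 + 1875/1093·R4.
R2 ← R2 + 7629/1093·R4.
R3 ← R3 − 2564/1093·R4.
R5 ← R5 − 116366/1093·R4.
R5 ← R5 / (241364/81095).
R1 ← R1 − 10004/16219·R5.
R2 ← R2 − 719/81095·R5.
R3 ← R3 − 8326/81095·R5.
R4 ← R4 + 8167/81095·R5.
Reading off the reduced rows gives x1 = -1, x2 = 1, x3 = -3/2, x4 = -1/4, x5 = -3/5.

x1 = -1, x2 = 1, x3 = -3/2, x4 = -1/4, x5 = -3/5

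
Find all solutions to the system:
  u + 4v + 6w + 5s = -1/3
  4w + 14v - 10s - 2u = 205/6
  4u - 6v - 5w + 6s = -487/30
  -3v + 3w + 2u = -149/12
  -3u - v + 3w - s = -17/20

u = -4/3, v = 9/4, w = -1, s = -2/5

Row-reduce the augmented matrix:
R2 ← R2 + 2·R1.
R3 ← R3 − 4·R1.
R4 ← R4 − 2·R1.
R5 ← R5 + 3·R1.
R2 ← R2 / (22).
R1 ← R1 − 4·R2.
R3 ← R3 + 22·R2.
R4 ← R4 + 11·R2.
R5 ← R5 − 11·R2.
R3 ← R3 / (-13).
R1 ← R1 − 34/11·R3.
R2 ← R2 − 8/11·R3.
R4 ← R4 + 1·R3.
R5 ← R5 − 13·R3.
R4 ← R4 / (-116/13).
R1 ← R1 − 239/143·R4.
R2 ← R2 + 112/143·R4.
R3 ← R3 − 14/13·R4.
R5 reduces to 0 = 0, so the extra equation is consistent.
Reading off the reduced rows gives u = -4/3, v = 9/4, w = -1, s = -2/5.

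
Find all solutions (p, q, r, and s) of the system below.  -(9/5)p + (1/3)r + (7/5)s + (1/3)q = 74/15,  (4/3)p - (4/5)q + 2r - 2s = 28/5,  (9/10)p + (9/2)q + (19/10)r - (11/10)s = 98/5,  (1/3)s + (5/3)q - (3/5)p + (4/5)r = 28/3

no solution

Row-reduce:
R1 ← R1 / (-9/5).
R2 ← R2 − 4/3·R1.
R3 ← R3 − 9/10·R1.
R4 ← R4 + 3/5·R1.
R2 ← R2 / (-224/405).
R1 ← R1 + 5/27·R2.
R3 ← R3 − 14/3·R2.
R4 ← R4 − 14/9·R2.
R3 ← R3 / (841/40).
R1 ← R1 + 15/16·R3.
R2 ← R2 + 65/16·R3.
R4 ← R4 − 841/120·R3.
Row 4 reduces to 0 = 1/3, a contradiction. The system is inconsistent.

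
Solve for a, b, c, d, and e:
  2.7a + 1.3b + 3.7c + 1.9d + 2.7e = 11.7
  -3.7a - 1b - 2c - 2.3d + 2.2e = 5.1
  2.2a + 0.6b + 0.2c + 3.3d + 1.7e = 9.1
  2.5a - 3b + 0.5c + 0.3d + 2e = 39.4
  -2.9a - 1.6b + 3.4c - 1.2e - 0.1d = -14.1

a = 5, b = -6, c = -1, d = -2, e = 5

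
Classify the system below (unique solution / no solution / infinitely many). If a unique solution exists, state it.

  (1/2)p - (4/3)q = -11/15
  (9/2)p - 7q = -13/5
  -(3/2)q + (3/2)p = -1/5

p = 2/3, q = 4/5

Row-reduce the augmented matrix:
R1 ← R1 / (1/2).
R2 ← R2 − 9/2·R1.
R3 ← R3 − 3/2·R1.
R2 ← R2 / (5).
R1 ← R1 + 8/3·R2.
R3 ← R3 − 5/2·R2.
R3 reduces to 0 = 0, so the extra equation is consistent.
Reading off the reduced rows gives p = 2/3, q = 4/5.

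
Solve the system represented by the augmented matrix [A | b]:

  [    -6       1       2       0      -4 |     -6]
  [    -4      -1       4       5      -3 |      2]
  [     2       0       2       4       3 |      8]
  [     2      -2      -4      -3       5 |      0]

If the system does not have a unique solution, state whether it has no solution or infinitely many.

infinitely many solutions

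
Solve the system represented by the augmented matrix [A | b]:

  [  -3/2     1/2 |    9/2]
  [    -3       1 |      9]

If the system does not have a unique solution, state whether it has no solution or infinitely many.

infinitely many solutions

Row-reduce:
R1 ← R1 / (-3/2).
R2 ← R2 + 3·R1.
Rank is 1 with 2 unknowns, leaving x_2 free.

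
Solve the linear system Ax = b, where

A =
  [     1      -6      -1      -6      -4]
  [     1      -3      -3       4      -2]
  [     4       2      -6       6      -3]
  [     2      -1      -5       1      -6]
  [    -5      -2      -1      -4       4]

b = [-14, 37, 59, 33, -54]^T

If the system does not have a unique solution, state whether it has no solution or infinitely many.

x_1 = 4, x_2 = -1, x_3 = 0, x_4 = 6, x_5 = -3

Row-reduce the augmented matrix:
R2 ← R2 − 1·R1.
R3 ← R3 − 4·R1.
R4 ← R4 − 2·R1.
R5 ← R5 + 5·R1.
R2 ← R2 / (3).
R1 ← R1 + 6·R2.
R3 ← R3 − 26·R2.
R4 ← R4 − 11·R2.
R5 ← R5 + 32·R2.
R3 ← R3 / (46/3).
R1 ← R1 + 5·R3.
R2 ← R2 + 2/3·R3.
R4 ← R4 − 13/3·R3.
R5 ← R5 + 82/3·R3.
R4 ← R4 / (-176/23).
R1 ← R1 + 103/23·R4.
R2 ← R2 − 20/23·R4.
R3 ← R3 + 85/23·R4.
R5 ← R5 + 652/23·R4.
R5 ← R5 / (1129/88).
R1 ← R1 − 349/352·R5.
R2 ← R2 − 1/88·R5.
R3 ← R3 − 599/352·R5.
R4 ← R4 − 189/352·R5.
Reading off the reduced rows gives x_1 = 4, x_2 = -1, x_3 = 0, x_4 = 6, x_5 = -3.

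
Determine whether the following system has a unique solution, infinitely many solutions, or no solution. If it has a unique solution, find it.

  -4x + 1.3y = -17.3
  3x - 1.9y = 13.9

x = 4, y = -1

Row-reduce the augmented matrix:
R1 ← R1 / (-4).
R2 ← R2 − 3·R1.
R2 ← R2 / (-37/40).
R1 ← R1 + 13/40·R2.
Reading off the reduced rows gives x = 4, y = -1.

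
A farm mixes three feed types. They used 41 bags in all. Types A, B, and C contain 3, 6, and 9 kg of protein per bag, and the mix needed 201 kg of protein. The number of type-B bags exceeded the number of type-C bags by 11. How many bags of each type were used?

Let a = type-A bags, b = type-B bags, c = type-C bags.
  a + b + c = 41
  3a + 6b + 9c = 201
  b - c = 11
Row-reduce the augmented matrix:
R2 ← R2 − 3·R1.
R2 ← R2 / (3).
R1 ← R1 − 1·R2.
R3 ← R3 − 1·R2.
R3 ← R3 / (-3).
R1 ← R1 + 1·R3.
R2 ← R2 − 2·R3.
Reading off the reduced rows gives a = 20, b = 16, c = 5.

type-A bags: 20, type-B bags: 16, type-C bags: 5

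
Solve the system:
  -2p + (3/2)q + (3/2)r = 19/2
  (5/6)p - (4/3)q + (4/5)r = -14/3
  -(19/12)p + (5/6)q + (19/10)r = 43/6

infinitely many solutions

Row-reduce:
R1 ← R1 / (-2).
R2 ← R2 − 5/6·R1.
R3 ← R3 + 19/12·R1.
R2 ← R2 / (-17/24).
R1 ← R1 + 3/4·R2.
R3 ← R3 + 17/48·R2.
Rank is 2 with 3 unknowns, leaving r free.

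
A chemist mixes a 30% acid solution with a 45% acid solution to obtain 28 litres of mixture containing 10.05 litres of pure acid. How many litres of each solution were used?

litres of solution A: 17, litres of solution B: 11

Let a = litres of solution A, b = litres of solution B.
  b + a = 28
  (3/10)a + (9/20)b = 201/20
Row-reduce the augmented matrix:
R2 ← R2 − 3/10·R1.
R2 ← R2 / (3/20).
R1 ← R1 − 1·R2.
Reading off the reduced rows gives a = 17, b = 11.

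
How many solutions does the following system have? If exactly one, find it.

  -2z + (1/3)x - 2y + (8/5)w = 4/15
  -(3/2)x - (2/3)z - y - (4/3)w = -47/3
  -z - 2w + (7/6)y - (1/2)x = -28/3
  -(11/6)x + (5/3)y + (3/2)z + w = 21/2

x = 2, y = 4, z = 1, w = 6

Row-reduce the augmented matrix:
R1 ← R1 / (1/3).
R2 ← R2 + 3/2·R1.
R3 ← R3 + 1/2·R1.
R4 ← R4 + 11/6·R1.
R2 ← R2 / (-10).
R1 ← R1 + 6·R2.
R3 ← R3 + 11/6·R2.
R4 ← R4 + 28/3·R2.
R3 ← R3 / (-401/180).
R1 ← R1 + 1/5·R3.
R2 ← R2 − 29/30·R3.
R4 ← R4 + 43/90·R3.
R4 ← R4 / (8961/2005).
R1 ← R1 − 2688/2005·R4.
R2 ← R2 + 1764/2005·R4.
R3 ← R3 − 608/2005·R4.
Reading off the reduced rows gives x = 2, y = 4, z = 1, w = 6.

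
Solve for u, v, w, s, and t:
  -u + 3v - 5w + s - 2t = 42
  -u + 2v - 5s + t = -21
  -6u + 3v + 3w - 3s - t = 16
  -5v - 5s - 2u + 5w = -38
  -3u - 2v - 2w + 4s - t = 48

Row-reduce the augmented matrix:
R1 ← R1 / (-1).
R2 ← R2 + 1·R1.
R3 ← R3 + 6·R1.
R4 ← R4 + 2·R1.
R5 ← R5 + 3·R1.
R2 ← R2 / (-1).
R1 ← R1 + 3·R2.
R3 ← R3 + 15·R2.
R4 ← R4 + 11·R2.
R5 ← R5 + 11·R2.
R3 ← R3 / (-42).
R1 ← R1 + 10·R3.
R2 ← R2 + 5·R3.
R4 ← R4 + 40·R3.
R5 ← R5 + 42·R3.
R4 ← R4 / (-127/7).
R1 ← R1 + 16/7·R4.
R2 ← R2 + 51/14·R4.
R3 ← R3 + 27/14·R4.
R5 ← R5 + 14·R4.
R5 ← R5 / (1292/381).
R1 ← R1 − 85/127·R5.
R2 ← R2 − 281/762·R5.
R3 ← R3 − 343/762·R5.
R4 ← R4 + 71/381·R5.
Reading off the reduced rows gives u = -6, v = 1, w = -4, s = 5, t = -4.

u = -6, v = 1, w = -4, s = 5, t = -4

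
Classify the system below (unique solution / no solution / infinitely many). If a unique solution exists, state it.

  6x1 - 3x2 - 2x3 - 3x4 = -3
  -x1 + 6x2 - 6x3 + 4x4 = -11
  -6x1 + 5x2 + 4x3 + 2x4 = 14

infinitely many solutions

Row-reduce:
R1 ← R1 / (6).
R2 ← R2 + 1·R1.
R3 ← R3 + 6·R1.
R2 ← R2 / (11/2).
R1 ← R1 + 1/2·R2.
R3 ← R3 − 2·R2.
R3 ← R3 / (142/33).
R1 ← R1 + 10/11·R3.
R2 ← R2 + 38/33·R3.
Rank is 3 with 4 unknowns, leaving x4 free.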